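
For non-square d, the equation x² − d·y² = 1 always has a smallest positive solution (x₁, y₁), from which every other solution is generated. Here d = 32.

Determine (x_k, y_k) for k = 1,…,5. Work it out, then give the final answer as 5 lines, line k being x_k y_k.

17 3
577 102
19601 3465
665857 117708
22619537 3998607

√32 → a₀=5, period (1,1,1,10); ℓ=4 even so k=3
step 0: (5, 1)  from 5·(1,0) + (0,1)
step 1: (6, 1)  from 1·(5,1) + (1,0)
step 2: (11, 2)  from 1·(6,1) + (5,1)
step 3: (17, 3)  from 1·(11,2) + (6,1)
→ (17, 3).  Check: 17²=289, 32·3²=288, difference 1.
(x_2, y_2) = (17·17 + 32·3·3, 17·3 + 3·17) = (577, 102)
(x_3, y_3) = (17·577 + 32·3·102, 17·102 + 3·577) = (19601, 3465)
(x_4, y_4) = (17·19601 + 32·3·3465, 17·3465 + 3·19601) = (665857, 117708)
(x_5, y_5) = (17·665857 + 32·3·117708, 17·117708 + 3·665857) = (22619537, 3998607)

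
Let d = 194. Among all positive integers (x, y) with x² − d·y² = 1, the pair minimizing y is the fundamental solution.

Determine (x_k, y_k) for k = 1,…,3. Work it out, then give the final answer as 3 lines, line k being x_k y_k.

[13; 1,12,1,26] for √194; ℓ=4 ⇒ convergent index 3
i=0: a=13 ⇒ p=13, q=1
i=1: a=1 ⇒ p=14, q=1
i=2: a=12 ⇒ p=181, q=13
i=3: a=1 ⇒ p=195, q=14
→ (195, 14).  Check: 195²=38025, 194·14²=38024, difference 1.
n=2: (195,14)∘(195,14) = (195·195+194·14·14, 195·14+14·195) = (76049,5460)
n=3: (76049,5460)∘(195,14) = (195·76049+194·14·5460, 195·5460+14·76049) = (29658915,2129386)

195 14
76049 5460
29658915 2129386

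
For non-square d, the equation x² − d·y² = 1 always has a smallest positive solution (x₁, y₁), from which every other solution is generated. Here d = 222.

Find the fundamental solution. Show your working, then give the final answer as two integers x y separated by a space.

149 10

√222 → a₀=14, period (1,8,1,28); ℓ=4 even so k=3
a_0=14:  p_0=14·1+0=14,  q_0=14·0+1=1
…
a_2=8:  p_2=8·15+14=134,  q_2=8·1+1=9
a_3=1:  p_3=1·134+15=149,  q_3=1·9+1=10
→ (149, 10).  Check: 149²=22201, 222·10²=22200, difference 1.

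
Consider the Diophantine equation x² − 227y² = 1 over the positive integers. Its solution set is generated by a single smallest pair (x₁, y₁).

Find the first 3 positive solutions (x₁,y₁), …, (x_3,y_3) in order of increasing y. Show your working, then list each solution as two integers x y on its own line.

[15; 15,30] for √227; ℓ=2 ⇒ convergent index 1
a_0=15:  p_0=15·1+0=15,  q_0=15·0+1=1
a_1=15:  p_1=15·15+1=226,  q_1=15·1+0=15
→ (226, 15).  Check: 226²=51076, 227·15²=51075, difference 1.
(x_2, y_2) = (226·226 + 227·15·15, 226·15 + 15·226) = (102151, 6780)
(x_3, y_3) = (226·102151 + 227·15·6780, 226·6780 + 15·102151) = (46172026, 3064545)

226 15
102151 6780
46172026 3064545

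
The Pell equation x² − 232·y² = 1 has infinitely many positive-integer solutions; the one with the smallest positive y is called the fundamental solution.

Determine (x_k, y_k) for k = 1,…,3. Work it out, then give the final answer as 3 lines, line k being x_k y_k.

19603 1287
768555217 50458122
30131975818099 1978261129845

[15; 4,3,7,3,4,30] for √232; ℓ=6 ⇒ convergent index 5
i=0: a=15 ⇒ p=15, q=1
…
i=3: a=7 ⇒ p=1447, q=95
i=4: a=3 ⇒ p=4539, q=298
i=5: a=4 ⇒ p=19603, q=1287
→ (19603, 1287).  Check: 19603²=384277609, 232·1287²=384277608, difference 1.
(19603+1287√232)^2 = 768555217 + 50458122√232
(19603+1287√232)^3 = 30131975818099 + 1978261129845√232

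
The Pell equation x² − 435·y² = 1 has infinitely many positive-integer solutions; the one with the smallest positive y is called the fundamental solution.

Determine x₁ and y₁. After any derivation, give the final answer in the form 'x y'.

146 7

[20; 1,5,1,40] for √435; ℓ=4 ⇒ convergent index 3
step 0: (20, 1)  from 20·(1,0) + (0,1)
…
step 2: (125, 6)  from 5·(21,1) + (20,1)
step 3: (146, 7)  from 1·(125,6) + (21,1)
(x₁, y₁) = (146, 7);  146² − 435·7² = 1 ✓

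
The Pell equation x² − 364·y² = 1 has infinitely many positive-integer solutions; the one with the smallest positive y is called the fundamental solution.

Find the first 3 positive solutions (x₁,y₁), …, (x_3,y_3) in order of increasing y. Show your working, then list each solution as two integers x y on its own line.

4954951 259710
49103078824801 2573700648420
486606699052048124551 25505121203178395130

√364 = [19; 12,1,2,3,1,8,1,3,2,1,12,38, …], period ℓ=12 (even) → k=11
k=0  a_k=19  p_k/q_k = 19/1
k=1  a_k=12  p_k/q_k = 229/12
…
k=4  a_k=3  p_k/q_k = 2423/127
…
k=6  a_k=8  p_k/q_k = 27607/1447
k=7  a_k=1  p_k/q_k = 30755/1612
k=8  a_k=3  p_k/q_k = 119872/6283
k=9  a_k=2  p_k/q_k = 270499/14178
k=10  a_k=1  p_k/q_k = 390371/20461
k=11  a_k=12  p_k/q_k = 4954951/259710
fundamental: x₁=4954951, y₁=259710  (since 24551539412401 − 364·67449284100 = 1)
(4954951+259710√364)^2 = 49103078824801 + 2573700648420√364
(4954951+259710√364)^3 = 486606699052048124551 + 25505121203178395130√364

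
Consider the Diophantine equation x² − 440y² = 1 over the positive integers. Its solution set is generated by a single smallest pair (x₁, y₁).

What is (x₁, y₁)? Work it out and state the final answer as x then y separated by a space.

d=440: √d = [20; 1,40] (ℓ=2, even), read p_1/q_1
step 0: (20, 1)  from 20·(1,0) + (0,1)
step 1: (21, 1)  from 1·(20,1) + (1,0)
→ (21, 1).  Check: 21²=441, 440·1²=440, difference 1.

21 1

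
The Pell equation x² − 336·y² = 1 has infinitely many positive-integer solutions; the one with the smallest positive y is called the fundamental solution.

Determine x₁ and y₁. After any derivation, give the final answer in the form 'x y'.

55 3

[18; 3,36] for √336; ℓ=2 ⇒ convergent index 1
i=0: a=18 ⇒ p=18, q=1
i=1: a=3 ⇒ p=55, q=3
→ (55, 3).  Check: 55²=3025, 336·3²=3024, difference 1.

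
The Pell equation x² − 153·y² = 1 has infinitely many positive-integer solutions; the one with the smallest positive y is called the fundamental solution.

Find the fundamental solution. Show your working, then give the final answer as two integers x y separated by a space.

d=153: √d = [12; 2,1,2,2,2,1,2,24] (ℓ=8, even), read p_7/q_7
step 0: (12, 1)  from 12·(1,0) + (0,1)
…
step 4: (235, 19)  from 2·(99,8) + (37,3)
step 5: (569, 46)  from 2·(235,19) + (99,8)
step 6: (804, 65)  from 1·(569,46) + (235,19)
step 7: (2177, 176)  from 2·(804,65) + (569,46)
(x₁, y₁) = (2177, 176);  2177² − 153·176² = 1 ✓

2177 176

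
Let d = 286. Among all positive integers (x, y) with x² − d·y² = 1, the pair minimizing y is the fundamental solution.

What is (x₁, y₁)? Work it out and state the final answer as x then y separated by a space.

d=286: √d = [16; 1,10,3,3,2,3,3,10,1,32] (ℓ=10, even), read p_9/q_9
k=0  a_k=16  p_k/q_k = 16/1
…
k=3  a_k=3  p_k/q_k = 575/34
…
k=8  a_k=10  p_k/q_k = 512132/30283
k=9  a_k=1  p_k/q_k = 561835/33222
→ (561835, 33222).  Check: 561835²=315658567225, 286·33222²=315658567224, difference 1.

561835 33222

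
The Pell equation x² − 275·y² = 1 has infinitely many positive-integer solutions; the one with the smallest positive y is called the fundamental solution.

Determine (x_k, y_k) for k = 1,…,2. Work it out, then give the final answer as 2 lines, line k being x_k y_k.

√275 = [16; 1,1,2,1,1,32, …], period ℓ=6 (even) → k=5
i=0: a=16 ⇒ p=16, q=1
i=1: a=1 ⇒ p=17, q=1
i=2: a=1 ⇒ p=33, q=2
i=3: a=2 ⇒ p=83, q=5
i=4: a=1 ⇒ p=116, q=7
i=5: a=1 ⇒ p=199, q=12
(x₁, y₁) = (199, 12);  199² − 275·12² = 1 ✓
k=2:  x_2 = 199·199+275·12·12 = 79201,  y_2 = 199·12+12·199 = 4776

199 12
79201 4776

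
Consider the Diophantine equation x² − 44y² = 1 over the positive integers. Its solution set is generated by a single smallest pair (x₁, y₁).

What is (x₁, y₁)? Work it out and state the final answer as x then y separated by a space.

√44 = [6; 1,1,1,2,1,1,1,12, …], period ℓ=8 (even) → k=7
step 0: (6, 1)  from 6·(1,0) + (0,1)
step 1: (7, 1)  from 1·(6,1) + (1,0)
step 2: (13, 2)  from 1·(7,1) + (6,1)
step 3: (20, 3)  from 1·(13,2) + (7,1)
step 4: (53, 8)  from 2·(20,3) + (13,2)
step 5: (73, 11)  from 1·(53,8) + (20,3)
step 6: (126, 19)  from 1·(73,11) + (53,8)
step 7: (199, 30)  from 1·(126,19) + (73,11)
(x₁, y₁) = (199, 30);  199² − 44·30² = 1 ✓

199 30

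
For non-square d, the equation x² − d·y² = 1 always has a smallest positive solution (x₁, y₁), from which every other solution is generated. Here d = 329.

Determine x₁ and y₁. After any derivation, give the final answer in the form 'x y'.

2376415 131016

d=329: √d = [18; 7,4,2,1,1,4,1,1,2,4,7,36] (ℓ=12, even), read p_11/q_11
i=0: a=18 ⇒ p=18, q=1
…
i=3: a=2 ⇒ p=1179, q=65
…
i=8: a=1 ⇒ p=29366, q=1619
i=9: a=2 ⇒ p=74857, q=4127
i=10: a=4 ⇒ p=328794, q=18127
i=11: a=7 ⇒ p=2376415, q=131016
(x₁, y₁) = (2376415, 131016);  2376415² − 329·131016² = 1 ✓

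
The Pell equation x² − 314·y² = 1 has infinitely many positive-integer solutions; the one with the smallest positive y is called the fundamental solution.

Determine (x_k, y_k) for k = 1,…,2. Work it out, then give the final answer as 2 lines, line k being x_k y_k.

[17; 1,2,1,1,2,1,34] for √314; ℓ=7 ⇒ convergent index 13
a_0=17:  p_0=17·1+0=17,  q_0=17·0+1=1
…
a_2=2:  p_2=2·18+17=53,  q_2=2·1+1=3
a_3=1:  p_3=1·53+18=71,  q_3=1·3+1=4
a_4=1:  p_4=1·71+53=124,  q_4=1·4+3=7
a_5=2:  p_5=2·124+71=319,  q_5=2·7+4=18
…
a_8=1:  p_8=1·15381+443=15824,  q_8=1·868+25=893
…
a_10=1:  p_10=1·47029+15824=62853,  q_10=1·2654+893=3547
a_11=1:  p_11=1·62853+47029=109882,  q_11=1·3547+2654=6201
a_12=2:  p_12=2·109882+62853=282617,  q_12=2·6201+3547=15949
a_13=1:  p_13=1·282617+109882=392499,  q_13=1·15949+6201=22150
→ (392499, 22150).  Check: 392499²=154055465001, 314·22150²=154055465000, difference 1.
n=2: (392499,22150)∘(392499,22150) = (392499·392499+314·22150·22150, 392499·22150+22150·392499) = (308110930001,17387705700)

392499 22150
308110930001 17387705700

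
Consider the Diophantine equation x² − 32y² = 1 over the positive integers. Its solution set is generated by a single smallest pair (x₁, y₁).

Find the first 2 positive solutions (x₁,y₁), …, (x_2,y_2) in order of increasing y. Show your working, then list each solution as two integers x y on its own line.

[5; 1,1,1,10] for √32; ℓ=4 ⇒ convergent index 3
k=0  a_k=5  p_k/q_k = 5/1
k=1  a_k=1  p_k/q_k = 6/1
k=2  a_k=1  p_k/q_k = 11/2
k=3  a_k=1  p_k/q_k = 17/3
→ (17, 3).  Check: 17²=289, 32·3²=288, difference 1.
n=2: (17,3)∘(17,3) = (17·17+32·3·3, 17·3+3·17) = (577,102)

17 3
577 102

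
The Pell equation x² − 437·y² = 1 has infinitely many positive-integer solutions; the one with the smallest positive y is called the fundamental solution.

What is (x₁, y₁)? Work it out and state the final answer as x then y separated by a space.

d=437: √d = [20; 1,9,2,9,1,40] (ℓ=6, even), read p_5/q_5
i=0: a=20 ⇒ p=20, q=1
i=1: a=1 ⇒ p=21, q=1
…
i=4: a=9 ⇒ p=4160, q=199
i=5: a=1 ⇒ p=4599, q=220
(x₁, y₁) = (4599, 220);  4599² − 437·220² = 1 ✓

4599 220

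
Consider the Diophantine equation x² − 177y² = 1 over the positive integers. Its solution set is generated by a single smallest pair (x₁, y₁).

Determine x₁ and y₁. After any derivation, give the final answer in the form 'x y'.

62423 4692

d=177: √d = [13; 3,3,2,8,2,3,3,26] (ℓ=8, even), read p_7/q_7
step 0: (13, 1)  from 13·(1,0) + (0,1)
…
step 2: (133, 10)  from 3·(40,3) + (13,1)
…
step 5: (5468, 411)  from 2·(2581,194) + (306,23)
step 6: (18985, 1427)  from 3·(5468,411) + (2581,194)
step 7: (62423, 4692)  from 3·(18985,1427) + (5468,411)
(x₁, y₁) = (62423, 4692);  62423² − 177·4692² = 1 ✓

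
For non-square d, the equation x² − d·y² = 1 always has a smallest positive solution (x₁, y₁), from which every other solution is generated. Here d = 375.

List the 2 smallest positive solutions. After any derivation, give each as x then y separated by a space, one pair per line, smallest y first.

15124 781
457470751 23623688

d=375: √d = [19; 2,1,2,1,5,1,2,1,2,38] (ℓ=10, even), read p_9/q_9
k=0  a_k=19  p_k/q_k = 19/1
k=1  a_k=2  p_k/q_k = 39/2
k=2  a_k=1  p_k/q_k = 58/3
k=3  a_k=2  p_k/q_k = 155/8
…
k=6  a_k=1  p_k/q_k = 1433/74
…
k=8  a_k=1  p_k/q_k = 5519/285
k=9  a_k=2  p_k/q_k = 15124/781
fundamental: x₁=15124, y₁=781  (since 228735376 − 375·609961 = 1)
(x_2, y_2) = (15124·15124 + 375·781·781, 15124·781 + 781·15124) = (457470751, 23623688)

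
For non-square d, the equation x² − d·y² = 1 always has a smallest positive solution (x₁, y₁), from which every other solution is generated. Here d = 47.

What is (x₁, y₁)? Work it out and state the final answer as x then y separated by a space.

48 7

d=47: √d = [6; 1,5,1,12] (ℓ=4, even), read p_3/q_3
k=0  a_k=6  p_k/q_k = 6/1
…
k=2  a_k=5  p_k/q_k = 41/6
k=3  a_k=1  p_k/q_k = 48/7
fundamental: x₁=48, y₁=7  (since 2304 − 47·49 = 1)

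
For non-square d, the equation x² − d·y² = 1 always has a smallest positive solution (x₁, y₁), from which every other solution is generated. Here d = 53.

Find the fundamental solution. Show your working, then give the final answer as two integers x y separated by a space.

66249 9100

[7; 3,1,1,3,14] for √53; ℓ=5 ⇒ convergent index 9
i=0: a=7 ⇒ p=7, q=1
…
i=2: a=1 ⇒ p=29, q=4
…
i=4: a=3 ⇒ p=182, q=25
i=5: a=14 ⇒ p=2599, q=357
i=6: a=3 ⇒ p=7979, q=1096
…
i=8: a=1 ⇒ p=18557, q=2549
i=9: a=3 ⇒ p=66249, q=9100
→ (66249, 9100).  Check: 66249²=4388930001, 53·9100²=4388930000, difference 1.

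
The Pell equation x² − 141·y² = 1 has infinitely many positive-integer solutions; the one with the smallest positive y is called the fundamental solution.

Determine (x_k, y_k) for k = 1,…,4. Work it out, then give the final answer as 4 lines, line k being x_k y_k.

95 8
18049 1520
3429215 288792
651532801 54868960

d=141: √d = [11; 1,6,1,22] (ℓ=4, even), read p_3/q_3
a_0=11:  p_0=11·1+0=11,  q_0=11·0+1=1
…
a_2=6:  p_2=6·12+11=83,  q_2=6·1+1=7
a_3=1:  p_3=1·83+12=95,  q_3=1·7+1=8
(x₁, y₁) = (95, 8);  95² − 141·8² = 1 ✓
k=2:  x_2 = 95·95+141·8·8 = 18049,  y_2 = 95·8+8·95 = 1520
k=3:  x_3 = 95·18049+141·8·1520 = 3429215,  y_3 = 95·1520+8·18049 = 288792
k=4:  x_4 = 95·3429215+141·8·288792 = 651532801,  y_4 = 95·288792+8·3429215 = 54868960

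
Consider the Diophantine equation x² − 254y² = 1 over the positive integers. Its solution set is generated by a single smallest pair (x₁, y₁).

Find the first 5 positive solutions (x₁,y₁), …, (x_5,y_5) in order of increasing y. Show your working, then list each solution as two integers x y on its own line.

255 16
130049 8160
66324735 4161584
33825484801 2122399680
17250930923775 1082419675216

√254 = [15; 1,14,1,30, …], period ℓ=4 (even) → k=3
i=0: a=15 ⇒ p=15, q=1
i=1: a=1 ⇒ p=16, q=1
i=2: a=14 ⇒ p=239, q=15
i=3: a=1 ⇒ p=255, q=16
fundamental: x₁=255, y₁=16  (since 65025 − 254·256 = 1)
n=2: (255,16)∘(255,16) = (255·255+254·16·16, 255·16+16·255) = (130049,8160)
n=3: (130049,8160)∘(255,16) = (255·130049+254·16·8160, 255·8160+16·130049) = (66324735,4161584)
n=4: (66324735,4161584)∘(255,16) = (255·66324735+254·16·4161584, 255·4161584+16·66324735) = (33825484801,2122399680)
n=5: (33825484801,2122399680)∘(255,16) = (255·33825484801+254·16·2122399680, 255·2122399680+16·33825484801) = (17250930923775,1082419675216)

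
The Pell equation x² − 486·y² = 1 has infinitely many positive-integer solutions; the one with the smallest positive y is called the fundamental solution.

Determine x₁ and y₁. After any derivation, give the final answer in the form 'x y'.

√486 → a₀=22, period (22,44); ℓ=2 even so k=1
a_0=22:  p_0=22·1+0=22,  q_0=22·0+1=1
a_1=22:  p_1=22·22+1=485,  q_1=22·1+0=22
→ (485, 22).  Check: 485²=235225, 486·22²=235224, difference 1.

485 22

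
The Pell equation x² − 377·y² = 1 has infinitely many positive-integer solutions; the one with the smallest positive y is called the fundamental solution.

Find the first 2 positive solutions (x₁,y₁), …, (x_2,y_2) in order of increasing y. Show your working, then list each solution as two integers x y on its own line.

233 12
108577 5592

[19; 2,2,2,38] for √377; ℓ=4 ⇒ convergent index 3
k=0  a_k=19  p_k/q_k = 19/1
…
k=2  a_k=2  p_k/q_k = 97/5
k=3  a_k=2  p_k/q_k = 233/12
fundamental: x₁=233, y₁=12  (since 54289 − 377·144 = 1)
n=2: (233,12)∘(233,12) = (233·233+377·12·12, 233·12+12·233) = (108577,5592)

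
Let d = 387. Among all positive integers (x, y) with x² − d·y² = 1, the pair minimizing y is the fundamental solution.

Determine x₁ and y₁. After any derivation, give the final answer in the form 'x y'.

3482 177

√387 = [19; 1,2,19,2,1,38, …], period ℓ=6 (even) → k=5
i=0: a=19 ⇒ p=19, q=1
…
i=2: a=2 ⇒ p=59, q=3
i=3: a=19 ⇒ p=1141, q=58
i=4: a=2 ⇒ p=2341, q=119
i=5: a=1 ⇒ p=3482, q=177
fundamental: x₁=3482, y₁=177  (since 12124324 − 387·31329 = 1)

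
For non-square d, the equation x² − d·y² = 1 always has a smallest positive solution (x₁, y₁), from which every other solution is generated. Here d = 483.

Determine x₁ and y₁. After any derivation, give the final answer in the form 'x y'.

[21; 1,42] for √483; ℓ=2 ⇒ convergent index 1
k=0  a_k=21  p_k/q_k = 21/1
k=1  a_k=1  p_k/q_k = 22/1
→ (22, 1).  Check: 22²=484, 483·1²=483, difference 1.

22 1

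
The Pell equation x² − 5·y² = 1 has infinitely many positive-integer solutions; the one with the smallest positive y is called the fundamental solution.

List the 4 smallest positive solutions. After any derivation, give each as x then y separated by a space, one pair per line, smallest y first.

9 4
161 72
2889 1292
51841 23184

√5 → a₀=2, period (4); ℓ=1 odd so k=1
a_0=2:  p_0=2·1+0=2,  q_0=2·0+1=1
a_1=4:  p_1=4·2+1=9,  q_1=4·1+0=4
→ (9, 4).  Check: 9²=81, 5·4²=80, difference 1.
(x_2, y_2) = (9·9 + 5·4·4, 9·4 + 4·9) = (161, 72)
(x_3, y_3) = (9·161 + 5·4·72, 9·72 + 4·161) = (2889, 1292)
(x_4, y_4) = (9·2889 + 5·4·1292, 9·1292 + 4·2889) = (51841, 23184)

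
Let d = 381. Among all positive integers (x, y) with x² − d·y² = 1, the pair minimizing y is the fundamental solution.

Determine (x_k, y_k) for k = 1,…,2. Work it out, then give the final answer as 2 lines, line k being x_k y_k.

√381 = [19; 1,1,12,1,1,38, …], period ℓ=6 (even) → k=5
k=0  a_k=19  p_k/q_k = 19/1
k=1  a_k=1  p_k/q_k = 20/1
…
k=3  a_k=12  p_k/q_k = 488/25
k=4  a_k=1  p_k/q_k = 527/27
k=5  a_k=1  p_k/q_k = 1015/52
(x₁, y₁) = (1015, 52);  1015² − 381·52² = 1 ✓
n=2: (1015,52)∘(1015,52) = (1015·1015+381·52·52, 1015·52+52·1015) = (2060449,105560)

1015 52
2060449 105560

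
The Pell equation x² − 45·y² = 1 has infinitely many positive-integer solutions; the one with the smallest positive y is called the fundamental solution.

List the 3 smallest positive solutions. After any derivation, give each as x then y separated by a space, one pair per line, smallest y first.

[6; 1,2,2,2,1,12] for √45; ℓ=6 ⇒ convergent index 5
i=0: a=6 ⇒ p=6, q=1
i=1: a=1 ⇒ p=7, q=1
i=2: a=2 ⇒ p=20, q=3
i=3: a=2 ⇒ p=47, q=7
i=4: a=2 ⇒ p=114, q=17
i=5: a=1 ⇒ p=161, q=24
→ (161, 24).  Check: 161²=25921, 45·24²=25920, difference 1.
k=2:  x_2 = 161·161+45·24·24 = 51841,  y_2 = 161·24+24·161 = 7728
k=3:  x_3 = 161·51841+45·24·7728 = 16692641,  y_3 = 161·7728+24·51841 = 2488392

161 24
51841 7728
16692641 2488392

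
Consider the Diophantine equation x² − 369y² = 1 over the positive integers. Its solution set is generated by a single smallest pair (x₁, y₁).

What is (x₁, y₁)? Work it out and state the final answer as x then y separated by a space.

[19; 4,1,3,2,7,4,7,2,3,1,4,38] for √369; ℓ=12 ⇒ convergent index 11
k=0  a_k=19  p_k/q_k = 19/1
…
k=2  a_k=1  p_k/q_k = 96/5
k=3  a_k=3  p_k/q_k = 365/19
k=4  a_k=2  p_k/q_k = 826/43
k=5  a_k=7  p_k/q_k = 6147/320
k=6  a_k=4  p_k/q_k = 25414/1323
k=7  a_k=7  p_k/q_k = 184045/9581
…
k=9  a_k=3  p_k/q_k = 1364557/71036
k=10  a_k=1  p_k/q_k = 1758061/91521
k=11  a_k=4  p_k/q_k = 8396801/437120
→ (8396801, 437120).  Check: 8396801²=70506267033601, 369·437120²=70506267033600, difference 1.

8396801 437120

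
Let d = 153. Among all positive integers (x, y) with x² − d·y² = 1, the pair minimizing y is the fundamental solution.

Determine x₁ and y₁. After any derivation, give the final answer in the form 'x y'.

2177 176

[12; 2,1,2,2,2,1,2,24] for √153; ℓ=8 ⇒ convergent index 7
a_0=12:  p_0=12·1+0=12,  q_0=12·0+1=1
a_1=2:  p_1=2·12+1=25,  q_1=2·1+0=2
a_2=1:  p_2=1·25+12=37,  q_2=1·2+1=3
a_3=2:  p_3=2·37+25=99,  q_3=2·3+2=8
…
a_5=2:  p_5=2·235+99=569,  q_5=2·19+8=46
a_6=1:  p_6=1·569+235=804,  q_6=1·46+19=65
a_7=2:  p_7=2·804+569=2177,  q_7=2·65+46=176
fundamental: x₁=2177, y₁=176  (since 4739329 − 153·30976 = 1)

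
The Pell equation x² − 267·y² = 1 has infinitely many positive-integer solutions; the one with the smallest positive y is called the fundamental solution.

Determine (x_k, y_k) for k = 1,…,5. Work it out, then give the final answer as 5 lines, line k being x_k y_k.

2402 147
11539207 706188
55434348026 3392527005
266306596377697 16297699025832
1279336833564108362 78294142727569923

d=267: √d = [16; 2,1,15,1,2,32] (ℓ=6, even), read p_5/q_5
a_0=16:  p_0=16·1+0=16,  q_0=16·0+1=1
…
a_4=1:  p_4=1·768+49=817,  q_4=1·47+3=50
a_5=2:  p_5=2·817+768=2402,  q_5=2·50+47=147
→ (2402, 147).  Check: 2402²=5769604, 267·147²=5769603, difference 1.
(2402+147√267)^2 = 11539207 + 706188√267
(2402+147√267)^3 = 55434348026 + 3392527005√267
(2402+147√267)^4 = 266306596377697 + 16297699025832√267
(2402+147√267)^5 = 1279336833564108362 + 78294142727569923√267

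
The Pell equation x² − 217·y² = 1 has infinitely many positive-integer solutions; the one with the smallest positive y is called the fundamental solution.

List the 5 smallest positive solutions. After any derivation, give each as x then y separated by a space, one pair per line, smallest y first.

√217 = [14; 1,2,1,2,1,…,2,1,28, …], period ℓ=16 (even) → k=15
step 0: (14, 1)  from 14·(1,0) + (0,1)
step 1: (15, 1)  from 1·(14,1) + (1,0)
…
step 8: (15055, 1022)  from 4·(3668,249) + (383,26)
step 9: (139163, 9447)  from 9·(15055,1022) + (3668,249)
step 10: (154218, 10469)  from 1·(139163,9447) + (15055,1022)
…
step 12: (740980, 50301)  from 2·(293381,19916) + (154218,10469)
step 13: (1034361, 70217)  from 1·(740980,50301) + (293381,19916)
step 14: (2809702, 190735)  from 2·(1034361,70217) + (740980,50301)
step 15: (3844063, 260952)  from 1·(2809702,190735) + (1034361,70217)
(x₁, y₁) = (3844063, 260952);  3844063² − 217·260952² = 1 ✓
(x_2, y_2) = (3844063·3844063 + 217·260952·260952, 3844063·260952 + 260952·3844063) = (29553640695937, 2006231855952)
(x_3, y_3) = (3844063·29553640695937 + 217·260952·2006231855952, 3844063·2006231855952 + 260952·29553640695937) = (227212113429087499999, 15424163293772565000)
(x_4, y_4) = (3844063·227212113429087499999 + 217·260952·15424163293772565000, 3844063·15424163293772565000 + 260952·227212113429087499999) = (1746835356769087211376615937, 118582910847096488831334048)
(x_5, y_5) = (3844063·1746835356769087211376615937 + 217·260952·118582910847096488831334048, 3844063·118582910847096488831334048 + 260952·1746835356769087211376615937) = (13429890324095468173938627689764063, 911680360039229116129595136549048)

3844063 260952
29553640695937 2006231855952
227212113429087499999 15424163293772565000
1746835356769087211376615937 118582910847096488831334048
13429890324095468173938627689764063 911680360039229116129595136549048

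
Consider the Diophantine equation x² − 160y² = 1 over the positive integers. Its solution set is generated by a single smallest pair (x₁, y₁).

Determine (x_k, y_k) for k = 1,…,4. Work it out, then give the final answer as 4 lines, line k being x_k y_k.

721 57
1039681 82194
1499219281 118523691
2161873163521 170911080228

√160 → a₀=12, period (1,1,1,5,1,1,1,24); ℓ=8 even so k=7
step 0: (12, 1)  from 12·(1,0) + (0,1)
step 1: (13, 1)  from 1·(12,1) + (1,0)
…
step 5: (253, 20)  from 1·(215,17) + (38,3)
step 6: (468, 37)  from 1·(253,20) + (215,17)
step 7: (721, 57)  from 1·(468,37) + (253,20)
→ (721, 57).  Check: 721²=519841, 160·57²=519840, difference 1.
k=2:  x_2 = 721·721+160·57·57 = 1039681,  y_2 = 721·57+57·721 = 82194
k=3:  x_3 = 721·1039681+160·57·82194 = 1499219281,  y_3 = 721·82194+57·1039681 = 118523691
k=4:  x_4 = 721·1499219281+160·57·118523691 = 2161873163521,  y_4 = 721·118523691+57·1499219281 = 170911080228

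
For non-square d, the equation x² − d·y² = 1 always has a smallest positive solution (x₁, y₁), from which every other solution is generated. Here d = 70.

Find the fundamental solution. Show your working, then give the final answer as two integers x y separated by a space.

251 30

d=70: √d = [8; 2,1,2,1,2,16] (ℓ=6, even), read p_5/q_5
k=0  a_k=8  p_k/q_k = 8/1
…
k=2  a_k=1  p_k/q_k = 25/3
…
k=4  a_k=1  p_k/q_k = 92/11
k=5  a_k=2  p_k/q_k = 251/30
(x₁, y₁) = (251, 30);  251² − 70·30² = 1 ✓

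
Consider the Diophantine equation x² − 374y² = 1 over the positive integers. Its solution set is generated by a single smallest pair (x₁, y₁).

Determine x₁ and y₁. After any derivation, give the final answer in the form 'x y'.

3365 174

√374 = [19; 2,1,18,1,2,38, …], period ℓ=6 (even) → k=5
k=0  a_k=19  p_k/q_k = 19/1
…
k=4  a_k=1  p_k/q_k = 1141/59
k=5  a_k=2  p_k/q_k = 3365/174
fundamental: x₁=3365, y₁=174  (since 11323225 − 374·30276 = 1)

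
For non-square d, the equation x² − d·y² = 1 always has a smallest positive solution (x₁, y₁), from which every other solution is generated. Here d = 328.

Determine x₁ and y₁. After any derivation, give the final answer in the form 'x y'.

163 9

√328 → a₀=18, period (9,36); ℓ=2 even so k=1
k=0  a_k=18  p_k/q_k = 18/1
k=1  a_k=9  p_k/q_k = 163/9
fundamental: x₁=163, y₁=9  (since 26569 − 328·81 = 1)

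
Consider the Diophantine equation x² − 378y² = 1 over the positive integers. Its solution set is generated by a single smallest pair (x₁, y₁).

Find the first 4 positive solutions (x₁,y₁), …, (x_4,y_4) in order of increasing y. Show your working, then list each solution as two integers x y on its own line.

8749 450
153090001 7874100
2678768828749 137781001350
46873096812360001 2410891953748200

[19; 2,3,1,4,1,3,2,38] for √378; ℓ=8 ⇒ convergent index 7
a_0=19:  p_0=19·1+0=19,  q_0=19·0+1=1
…
a_2=3:  p_2=3·39+19=136,  q_2=3·2+1=7
…
a_4=4:  p_4=4·175+136=836,  q_4=4·9+7=43
…
a_6=3:  p_6=3·1011+836=3869,  q_6=3·52+43=199
a_7=2:  p_7=2·3869+1011=8749,  q_7=2·199+52=450
→ (8749, 450).  Check: 8749²=76545001, 378·450²=76545000, difference 1.
n=2: (8749,450)∘(8749,450) = (8749·8749+378·450·450, 8749·450+450·8749) = (153090001,7874100)
n=3: (153090001,7874100)∘(8749,450) = (8749·153090001+378·450·7874100, 8749·7874100+450·153090001) = (2678768828749,137781001350)
n=4: (2678768828749,137781001350)∘(8749,450) = (8749·2678768828749+378·450·137781001350, 8749·137781001350+450·2678768828749) = (46873096812360001,2410891953748200)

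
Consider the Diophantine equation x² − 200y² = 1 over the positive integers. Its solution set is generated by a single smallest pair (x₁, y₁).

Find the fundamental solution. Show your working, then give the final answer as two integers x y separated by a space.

√200 = [14; 7,28, …], period ℓ=2 (even) → k=1
a_0=14:  p_0=14·1+0=14,  q_0=14·0+1=1
a_1=7:  p_1=7·14+1=99,  q_1=7·1+0=7
(x₁, y₁) = (99, 7);  99² − 200·7² = 1 ✓

99 7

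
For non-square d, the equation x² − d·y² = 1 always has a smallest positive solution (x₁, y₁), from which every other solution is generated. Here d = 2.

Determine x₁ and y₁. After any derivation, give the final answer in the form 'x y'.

[1; 2] for √2; ℓ=1 ⇒ convergent index 1
step 0: (1, 1)  from 1·(1,0) + (0,1)
step 1: (3, 2)  from 2·(1,1) + (1,0)
→ (3, 2).  Check: 3²=9, 2·2²=8, difference 1.

3 2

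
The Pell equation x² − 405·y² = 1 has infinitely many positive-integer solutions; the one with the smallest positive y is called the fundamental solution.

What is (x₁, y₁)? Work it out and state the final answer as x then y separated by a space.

√405 → a₀=20, period (8,40); ℓ=2 even so k=1
i=0: a=20 ⇒ p=20, q=1
i=1: a=8 ⇒ p=161, q=8
fundamental: x₁=161, y₁=8  (since 25921 − 405·64 = 1)

161 8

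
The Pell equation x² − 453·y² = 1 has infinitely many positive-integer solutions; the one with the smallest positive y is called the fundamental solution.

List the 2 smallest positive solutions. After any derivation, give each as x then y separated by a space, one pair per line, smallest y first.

d=453: √d = [21; 3,1,1,10,14,10,1,1,3,42] (ℓ=10, even), read p_9/q_9
step 0: (21, 1)  from 21·(1,0) + (0,1)
step 1: (64, 3)  from 3·(21,1) + (1,0)
step 2: (85, 4)  from 1·(64,3) + (21,1)
step 3: (149, 7)  from 1·(85,4) + (64,3)
step 4: (1575, 74)  from 10·(149,7) + (85,4)
…
step 8: (469329, 22051)  from 1·(245764,11547) + (223565,10504)
step 9: (1653751, 77700)  from 3·(469329,22051) + (245764,11547)
(x₁, y₁) = (1653751, 77700);  1653751² − 453·77700² = 1 ✓
n=2: (1653751,77700)∘(1653751,77700) = (1653751·1653751+453·77700·77700, 1653751·77700+77700·1653751) = (5469784740001,256992905400)

1653751 77700
5469784740001 256992905400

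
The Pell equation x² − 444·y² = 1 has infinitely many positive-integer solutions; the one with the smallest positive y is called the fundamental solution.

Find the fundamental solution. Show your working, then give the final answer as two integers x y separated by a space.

295 14

[21; 14,42] for √444; ℓ=2 ⇒ convergent index 1
k=0  a_k=21  p_k/q_k = 21/1
k=1  a_k=14  p_k/q_k = 295/14
(x₁, y₁) = (295, 14);  295² − 444·14² = 1 ✓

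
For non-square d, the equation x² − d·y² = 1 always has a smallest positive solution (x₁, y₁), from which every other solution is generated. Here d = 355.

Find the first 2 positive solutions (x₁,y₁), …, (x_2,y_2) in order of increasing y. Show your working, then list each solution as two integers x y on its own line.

√355 = [18; 1,5,3,3,1,6,1,3,3,5,1,36, …], period ℓ=12 (even) → k=11
i=0: a=18 ⇒ p=18, q=1
i=1: a=1 ⇒ p=19, q=1
i=2: a=5 ⇒ p=113, q=6
i=3: a=3 ⇒ p=358, q=19
…
i=5: a=1 ⇒ p=1545, q=82
…
i=7: a=1 ⇒ p=12002, q=637
…
i=10: a=5 ⇒ p=803418, q=42641
i=11: a=1 ⇒ p=954809, q=50676
(x₁, y₁) = (954809, 50676);  954809² − 355·50676² = 1 ✓
k=2:  x_2 = 954809·954809+355·50676·50676 = 1823320452961,  y_2 = 954809·50676+50676·954809 = 96771801768

954809 50676
1823320452961 96771801768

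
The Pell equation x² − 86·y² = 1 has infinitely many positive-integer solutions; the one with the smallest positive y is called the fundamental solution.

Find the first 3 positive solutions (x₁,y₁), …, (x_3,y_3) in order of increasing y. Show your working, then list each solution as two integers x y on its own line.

10405 1122
216528049 23348820
4505948689285 485888943078

[9; 3,1,1,1,8,1,1,1,3,18] for √86; ℓ=10 ⇒ convergent index 9
i=0: a=9 ⇒ p=9, q=1
…
i=2: a=1 ⇒ p=37, q=4
i=3: a=1 ⇒ p=65, q=7
i=4: a=1 ⇒ p=102, q=11
…
i=6: a=1 ⇒ p=983, q=106
i=7: a=1 ⇒ p=1864, q=201
i=8: a=1 ⇒ p=2847, q=307
i=9: a=3 ⇒ p=10405, q=1122
→ (10405, 1122).  Check: 10405²=108264025, 86·1122²=108264024, difference 1.
(10405+1122√86)^2 = 216528049 + 23348820√86
(10405+1122√86)^3 = 4505948689285 + 485888943078√86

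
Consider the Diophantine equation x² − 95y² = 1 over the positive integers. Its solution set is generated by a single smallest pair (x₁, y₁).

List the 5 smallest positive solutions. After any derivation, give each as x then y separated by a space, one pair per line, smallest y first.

√95 → a₀=9, period (1,2,1,18); ℓ=4 even so k=3
i=0: a=9 ⇒ p=9, q=1
…
i=2: a=2 ⇒ p=29, q=3
i=3: a=1 ⇒ p=39, q=4
fundamental: x₁=39, y₁=4  (since 1521 − 95·16 = 1)
(39+4√95)^2 = 3041 + 312√95
(39+4√95)^3 = 237159 + 24332√95
(39+4√95)^4 = 18495361 + 1897584√95
(39+4√95)^5 = 1442400999 + 147987220√95

39 4
3041 312
237159 24332
18495361 1897584
1442400999 147987220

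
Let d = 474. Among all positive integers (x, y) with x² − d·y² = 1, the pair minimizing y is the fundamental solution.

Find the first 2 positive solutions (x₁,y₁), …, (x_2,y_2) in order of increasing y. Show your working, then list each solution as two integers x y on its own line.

193549 8890
74922430801 3441301220

[21; 1,3,2,1,1,…,3,1,42] for √474; ℓ=14 ⇒ convergent index 13
i=0: a=21 ⇒ p=21, q=1
…
i=12: a=3 ⇒ p=149331, q=6859
i=13: a=1 ⇒ p=193549, q=8890
→ (193549, 8890).  Check: 193549²=37461215401, 474·8890²=37461215400, difference 1.
n=2: (193549,8890)∘(193549,8890) = (193549·193549+474·8890·8890, 193549·8890+8890·193549) = (74922430801,3441301220)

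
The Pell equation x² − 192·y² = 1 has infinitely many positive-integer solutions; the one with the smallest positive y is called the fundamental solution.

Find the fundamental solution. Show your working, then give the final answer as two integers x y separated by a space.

√192 = [13; 1,5,1,26, …], period ℓ=4 (even) → k=3
k=0  a_k=13  p_k/q_k = 13/1
k=1  a_k=1  p_k/q_k = 14/1
k=2  a_k=5  p_k/q_k = 83/6
k=3  a_k=1  p_k/q_k = 97/7
→ (97, 7).  Check: 97²=9409, 192·7²=9408, difference 1.

97 7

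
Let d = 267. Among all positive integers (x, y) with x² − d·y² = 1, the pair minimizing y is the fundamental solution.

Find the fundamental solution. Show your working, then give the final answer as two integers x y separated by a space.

2402 147

√267 → a₀=16, period (2,1,15,1,2,32); ℓ=6 even so k=5
k=0  a_k=16  p_k/q_k = 16/1
…
k=2  a_k=1  p_k/q_k = 49/3
…
k=4  a_k=1  p_k/q_k = 817/50
k=5  a_k=2  p_k/q_k = 2402/147
(x₁, y₁) = (2402, 147);  2402² − 267·147² = 1 ✓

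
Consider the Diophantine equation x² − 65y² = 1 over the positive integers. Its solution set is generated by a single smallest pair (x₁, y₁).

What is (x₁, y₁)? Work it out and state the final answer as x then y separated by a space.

129 16

d=65: √d = [8; 16] (ℓ=1, odd), read p_1/q_1
i=0: a=8 ⇒ p=8, q=1
i=1: a=16 ⇒ p=129, q=16
→ (129, 16).  Check: 129²=16641, 65·16²=16640, difference 1.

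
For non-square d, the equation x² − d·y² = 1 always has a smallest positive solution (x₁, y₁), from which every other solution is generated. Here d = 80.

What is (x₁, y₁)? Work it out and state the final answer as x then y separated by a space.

√80 → a₀=8, period (1,16); ℓ=2 even so k=1
k=0  a_k=8  p_k/q_k = 8/1
k=1  a_k=1  p_k/q_k = 9/1
→ (9, 1).  Check: 9²=81, 80·1²=80, difference 1.

9 1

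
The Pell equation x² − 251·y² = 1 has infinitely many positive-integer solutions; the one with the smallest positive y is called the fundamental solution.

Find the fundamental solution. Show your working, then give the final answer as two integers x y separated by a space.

√251 = [15; 1,5,2,1,2,…,5,1,30, …], period ℓ=14 (even) → k=13
step 0: (15, 1)  from 15·(1,0) + (0,1)
step 1: (16, 1)  from 1·(15,1) + (1,0)
step 2: (95, 6)  from 5·(16,1) + (15,1)
step 3: (206, 13)  from 2·(95,6) + (16,1)
step 4: (301, 19)  from 1·(206,13) + (95,6)
step 5: (808, 51)  from 2·(301,19) + (206,13)
…
step 7: (29563, 1866)  from 15·(1917,121) + (808,51)
step 8: (61043, 3853)  from 2·(29563,1866) + (1917,121)
step 9: (151649, 9572)  from 2·(61043,3853) + (29563,1866)
step 10: (212692, 13425)  from 1·(151649,9572) + (61043,3853)
…
step 12: (3097857, 195535)  from 5·(577033,36422) + (212692,13425)
step 13: (3674890, 231957)  from 1·(3097857,195535) + (577033,36422)
(x₁, y₁) = (3674890, 231957);  3674890² − 251·231957² = 1 ✓

3674890 231957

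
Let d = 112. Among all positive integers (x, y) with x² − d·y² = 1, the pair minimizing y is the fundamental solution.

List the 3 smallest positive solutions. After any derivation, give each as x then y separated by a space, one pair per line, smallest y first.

127 12
32257 3048
8193151 774180

[10; 1,1,2,1,1,20] for √112; ℓ=6 ⇒ convergent index 5
i=0: a=10 ⇒ p=10, q=1
i=1: a=1 ⇒ p=11, q=1
i=2: a=1 ⇒ p=21, q=2
i=3: a=2 ⇒ p=53, q=5
i=4: a=1 ⇒ p=74, q=7
i=5: a=1 ⇒ p=127, q=12
fundamental: x₁=127, y₁=12  (since 16129 − 112·144 = 1)
k=2:  x_2 = 127·127+112·12·12 = 32257,  y_2 = 127·12+12·127 = 3048
k=3:  x_3 = 127·32257+112·12·3048 = 8193151,  y_3 = 127·3048+12·32257 = 774180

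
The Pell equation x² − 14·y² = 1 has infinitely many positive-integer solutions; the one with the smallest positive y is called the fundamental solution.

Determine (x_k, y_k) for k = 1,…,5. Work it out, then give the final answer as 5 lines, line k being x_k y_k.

15 4
449 120
13455 3596
403201 107760
12082575 3229204

√14 → a₀=3, period (1,2,1,6); ℓ=4 even so k=3
i=0: a=3 ⇒ p=3, q=1
i=1: a=1 ⇒ p=4, q=1
i=2: a=2 ⇒ p=11, q=3
i=3: a=1 ⇒ p=15, q=4
→ (15, 4).  Check: 15²=225, 14·4²=224, difference 1.
n=2: (15,4)∘(15,4) = (15·15+14·4·4, 15·4+4·15) = (449,120)
n=3: (449,120)∘(15,4) = (15·449+14·4·120, 15·120+4·449) = (13455,3596)
n=4: (13455,3596)∘(15,4) = (15·13455+14·4·3596, 15·3596+4·13455) = (403201,107760)
n=5: (403201,107760)∘(15,4) = (15·403201+14·4·107760, 15·107760+4·403201) = (12082575,3229204)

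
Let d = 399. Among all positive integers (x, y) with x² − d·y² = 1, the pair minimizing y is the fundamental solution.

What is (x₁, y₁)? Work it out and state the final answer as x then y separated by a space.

20 1

√399 → a₀=19, period (1,38); ℓ=2 even so k=1
k=0  a_k=19  p_k/q_k = 19/1
k=1  a_k=1  p_k/q_k = 20/1
→ (20, 1).  Check: 20²=400, 399·1²=399, difference 1.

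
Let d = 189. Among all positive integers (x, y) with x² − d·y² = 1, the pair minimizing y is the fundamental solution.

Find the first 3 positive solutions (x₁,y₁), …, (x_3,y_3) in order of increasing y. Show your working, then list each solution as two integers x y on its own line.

55 4
6049 440
665335 48396

√189 → a₀=13, period (1,2,1,26); ℓ=4 even so k=3
a_0=13:  p_0=13·1+0=13,  q_0=13·0+1=1
…
a_2=2:  p_2=2·14+13=41,  q_2=2·1+1=3
a_3=1:  p_3=1·41+14=55,  q_3=1·3+1=4
(x₁, y₁) = (55, 4);  55² − 189·4² = 1 ✓
n=2: (55,4)∘(55,4) = (55·55+189·4·4, 55·4+4·55) = (6049,440)
n=3: (6049,440)∘(55,4) = (55·6049+189·4·440, 55·440+4·6049) = (665335,48396)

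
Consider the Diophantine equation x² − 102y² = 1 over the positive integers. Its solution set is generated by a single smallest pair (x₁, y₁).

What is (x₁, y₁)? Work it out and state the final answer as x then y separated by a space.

d=102: √d = [10; 10,20] (ℓ=2, even), read p_1/q_1
step 0: (10, 1)  from 10·(1,0) + (0,1)
step 1: (101, 10)  from 10·(10,1) + (1,0)
fundamental: x₁=101, y₁=10  (since 10201 − 102·100 = 1)

101 10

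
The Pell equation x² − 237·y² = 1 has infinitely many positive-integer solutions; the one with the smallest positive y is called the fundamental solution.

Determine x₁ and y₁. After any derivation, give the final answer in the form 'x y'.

d=237: √d = [15; 2,1,1,7,10,7,1,1,2,30] (ℓ=10, even), read p_9/q_9
i=0: a=15 ⇒ p=15, q=1
…
i=3: a=1 ⇒ p=77, q=5
…
i=5: a=10 ⇒ p=5927, q=385
i=6: a=7 ⇒ p=42074, q=2733
i=7: a=1 ⇒ p=48001, q=3118
i=8: a=1 ⇒ p=90075, q=5851
i=9: a=2 ⇒ p=228151, q=14820
→ (228151, 14820).  Check: 228151²=52052878801, 237·14820²=52052878800, difference 1.

228151 14820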